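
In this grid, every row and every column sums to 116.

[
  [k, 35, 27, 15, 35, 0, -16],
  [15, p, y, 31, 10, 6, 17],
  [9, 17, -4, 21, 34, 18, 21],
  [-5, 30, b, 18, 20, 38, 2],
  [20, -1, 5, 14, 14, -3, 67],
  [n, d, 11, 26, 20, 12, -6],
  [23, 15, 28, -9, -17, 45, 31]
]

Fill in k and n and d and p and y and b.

k = 20, n = 34, d = 19, p = 1, y = 36, b = 13

The known cells in row 1 total 96, leaving 116 − 96 = 20 for the blank.
The known cells in column 1 total 82, leaving 116 − 82 = 34 for the blank.
The known cells in row 6 total 97, leaving 116 − 97 = 19 for the blank.
The known cells in column 2 total 115, leaving 116 − 115 = 1 for the blank.
The known cells in row 2 total 80, leaving 116 − 80 = 36 for the blank.
The known cells in row 4 total 103, leaving 116 − 103 = 13 for the blank.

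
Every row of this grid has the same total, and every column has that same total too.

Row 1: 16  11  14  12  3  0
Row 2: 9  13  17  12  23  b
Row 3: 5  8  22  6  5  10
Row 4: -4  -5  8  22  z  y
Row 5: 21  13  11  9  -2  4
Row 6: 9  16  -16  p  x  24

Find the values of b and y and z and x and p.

b = -18, y = 36, z = -1, x = 28, p = -5

Rows 1 and 3 both sum to 56, so that's the common total.
Row 2: 9 + 13 + 17 + 12 + 23 = 74, so its missing entry is 56 − 74 = -18.
Column 4: 12 + 12 + 6 + 22 + 9 = 61, so its missing entry is 56 − 61 = -5.
Row 6: 9 + 16 − 16 − 5 + 24 = 28, so its missing entry is 56 − 28 = 28.
Column 5: 3 + 23 + 5 − 2 + 28 = 57, so its missing entry is 56 − 57 = -1.
Row 4: -4 − 5 + 8 + 22 − 1 = 20, so its missing entry is 56 − 20 = 36.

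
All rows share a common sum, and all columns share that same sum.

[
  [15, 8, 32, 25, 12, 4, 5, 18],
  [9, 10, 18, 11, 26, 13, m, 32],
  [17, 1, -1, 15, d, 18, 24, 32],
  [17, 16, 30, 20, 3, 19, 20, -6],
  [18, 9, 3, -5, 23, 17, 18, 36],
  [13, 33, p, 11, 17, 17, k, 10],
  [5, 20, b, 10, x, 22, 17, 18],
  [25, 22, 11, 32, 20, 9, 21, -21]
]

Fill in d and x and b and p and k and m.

d = 13, x = 5, b = 22, p = 4, k = 14, m = 0

Rows 1 and 4 both sum to 119, so that's the common total.
Row 3: 17 + 1 − 1 + 15 + 18 + 24 + 32 = 106, so its missing entry is 119 − 106 = 13.
Column 5: 12 + 26 + 13 + 3 + 23 + 17 + 20 = 114, so its missing entry is 119 − 114 = 5.
Row 7: 5 + 20 + 10 + 5 + 22 + 17 + 18 = 97, so its missing entry is 119 − 97 = 22.
Row 2: 9 + 10 + 18 + 11 + 26 + 13 + 32 = 119, so its missing entry is 119 − 119 = 0.
Column 7: 5 + 0 + 24 + 20 + 18 + 17 + 21 = 105, so its missing entry is 119 − 105 = 14.
Row 6: 13 + 33 + 11 + 17 + 17 + 14 + 10 = 115, so its missing entry is 119 − 115 = 4.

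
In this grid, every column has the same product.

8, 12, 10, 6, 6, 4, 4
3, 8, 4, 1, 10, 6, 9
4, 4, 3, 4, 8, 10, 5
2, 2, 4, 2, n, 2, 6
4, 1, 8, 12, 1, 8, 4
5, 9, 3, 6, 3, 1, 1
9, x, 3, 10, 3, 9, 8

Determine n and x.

n = 8, x = 5

Columns 1 and 4 each multiply to 34560, so every column has product 34560.
Column 5: 6×10×8×1×3×3 = 4320, so the missing entry is 34560 ÷ 4320 = 8.
Column 2: 12×8×4×2×1×9 = 6912, so the missing entry is 34560 ÷ 6912 = 5.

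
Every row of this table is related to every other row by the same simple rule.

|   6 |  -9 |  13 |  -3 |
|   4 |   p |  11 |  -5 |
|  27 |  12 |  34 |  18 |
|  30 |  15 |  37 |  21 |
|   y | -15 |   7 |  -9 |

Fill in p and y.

The difference between any two rows is the same in every column — this is an addition table with the headers hidden.
Row 2 minus row 1 is -5 − (-3) = -2, so its entry in column 2 is -9 + (-2) = -11.
Row 5 minus row 1 is -9 − (-3) = -6, so its entry in column 1 is 6 + (-6) = 0.

p = -11, y = 0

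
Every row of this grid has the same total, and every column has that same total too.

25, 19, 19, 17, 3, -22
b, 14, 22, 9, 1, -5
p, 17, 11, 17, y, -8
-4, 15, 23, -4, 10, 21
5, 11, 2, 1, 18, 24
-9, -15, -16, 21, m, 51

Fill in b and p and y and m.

b = 20, p = 24, y = 0, m = 29

Rows 1 and 4 both sum to 61, so that's the common total.
Row 2: 14 + 22 + 9 + 1 − 5 = 41, so its missing entry is 61 − 41 = 20.
Row 6: -9 − 15 − 16 + 21 + 51 = 32, so its missing entry is 61 − 32 = 29.
Column 5: 3 + 1 + 10 + 18 + 29 = 61, so its missing entry is 61 − 61 = 0.
Row 3: 17 + 11 + 17 + 0 − 8 = 37, so its missing entry is 61 − 37 = 24.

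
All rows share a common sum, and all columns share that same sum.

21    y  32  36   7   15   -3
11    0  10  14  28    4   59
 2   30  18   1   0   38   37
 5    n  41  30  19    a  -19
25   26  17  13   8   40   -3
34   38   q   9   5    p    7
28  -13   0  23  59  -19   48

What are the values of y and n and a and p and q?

Rows 2 and 3 both sum to 126, so that's the common total.
Row 1: 21 + 32 + 36 + 7 + 15 − 3 = 108, so its missing entry is 126 − 108 = 18.
Column 2: 18 + 0 + 30 + 26 + 38 − 13 = 99, so its missing entry is 126 − 99 = 27.
Row 4: 5 + 27 + 41 + 30 + 19 − 19 = 103, so its missing entry is 126 − 103 = 23.
Column 6: 15 + 4 + 38 + 23 + 40 − 19 = 101, so its missing entry is 126 − 101 = 25.
Row 6: 34 + 38 + 9 + 5 + 25 + 7 = 118, so its missing entry is 126 − 118 = 8.

y = 18, n = 27, a = 23, p = 25, q = 8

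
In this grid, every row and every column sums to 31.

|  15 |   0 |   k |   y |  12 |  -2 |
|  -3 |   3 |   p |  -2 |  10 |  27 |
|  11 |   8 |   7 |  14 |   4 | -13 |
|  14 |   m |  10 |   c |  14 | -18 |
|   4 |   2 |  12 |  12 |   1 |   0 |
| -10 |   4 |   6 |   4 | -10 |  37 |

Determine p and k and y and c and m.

p = -4, k = 0, y = 6, c = -3, m = 14

The known cells in row 2 total 35, leaving 31 − 35 = -4 for the blank.
The known cells in column 2 total 17, leaving 31 − 17 = 14 for the blank.
The known cells in column 3 total 31, leaving 31 − 31 = 0 for the blank.
The known cells in row 1 total 25, leaving 31 − 25 = 6 for the blank.
The known cells in row 4 total 34, leaving 31 − 34 = -3 for the blank.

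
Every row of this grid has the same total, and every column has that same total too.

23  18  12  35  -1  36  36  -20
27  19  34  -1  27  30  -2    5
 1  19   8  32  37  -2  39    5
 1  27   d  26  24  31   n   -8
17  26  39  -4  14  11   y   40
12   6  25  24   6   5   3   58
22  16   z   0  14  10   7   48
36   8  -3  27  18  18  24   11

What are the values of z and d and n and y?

Rows 1 and 2 both sum to 139, so that's the common total.
Row 7 has 22 + 16 + 0 + 14 + 10 + 7 + 48 = 117; the blank must be 139 − 117 = 22.
Row 5 has 17 + 26 + 39 − 4 + 14 + 11 + 40 = 143; the blank must be 139 − 143 = -4.
Column 3 has 12 + 34 + 8 + 39 + 25 + 22 − 3 = 137; the blank must be 139 − 137 = 2.
Row 4 has 1 + 27 + 2 + 26 + 24 + 31 − 8 = 103; the blank must be 139 − 103 = 36.

z = 22, d = 2, n = 36, y = -4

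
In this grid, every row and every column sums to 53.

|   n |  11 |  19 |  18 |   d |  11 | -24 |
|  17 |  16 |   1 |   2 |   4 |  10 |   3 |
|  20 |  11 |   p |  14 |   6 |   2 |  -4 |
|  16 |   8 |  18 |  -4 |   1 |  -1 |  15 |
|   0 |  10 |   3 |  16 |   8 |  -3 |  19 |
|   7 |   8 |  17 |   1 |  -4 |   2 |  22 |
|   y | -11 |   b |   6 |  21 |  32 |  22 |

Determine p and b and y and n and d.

p = 4, b = -9, y = -8, n = 1, d = 17

Column 5: 4 + 6 + 1 + 8 − 4 + 21 = 36, so its missing entry is 53 − 36 = 17.
Row 3: 20 + 11 + 14 + 6 + 2 − 4 = 49, so its missing entry is 53 − 49 = 4.
Column 3: 19 + 1 + 4 + 18 + 3 + 17 = 62, so its missing entry is 53 − 62 = -9.
Row 1: 11 + 19 + 18 + 17 + 11 − 24 = 52, so its missing entry is 53 − 52 = 1.
Row 7: -11 − 9 + 6 + 21 + 32 + 22 = 61, so its missing entry is 53 − 61 = -8.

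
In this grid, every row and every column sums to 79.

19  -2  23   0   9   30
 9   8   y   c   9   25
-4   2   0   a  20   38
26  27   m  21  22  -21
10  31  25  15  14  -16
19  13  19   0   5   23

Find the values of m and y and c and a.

m = 4, y = 8, c = 20, a = 23

Row 3: -4 + 2 + 0 + 20 + 38 = 56, so its missing entry is 79 − 56 = 23.
Row 4: 26 + 27 + 21 + 22 − 21 = 75, so its missing entry is 79 − 75 = 4.
Column 3: 23 + 0 + 4 + 25 + 19 = 71, so its missing entry is 79 − 71 = 8.
Row 2: 9 + 8 + 8 + 9 + 25 = 59, so its missing entry is 79 − 59 = 20.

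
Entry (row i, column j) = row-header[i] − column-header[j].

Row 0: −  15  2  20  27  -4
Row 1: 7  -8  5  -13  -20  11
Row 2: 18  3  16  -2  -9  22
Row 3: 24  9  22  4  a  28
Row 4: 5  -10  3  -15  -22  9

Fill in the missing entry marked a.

-3

24 − 27 = -3.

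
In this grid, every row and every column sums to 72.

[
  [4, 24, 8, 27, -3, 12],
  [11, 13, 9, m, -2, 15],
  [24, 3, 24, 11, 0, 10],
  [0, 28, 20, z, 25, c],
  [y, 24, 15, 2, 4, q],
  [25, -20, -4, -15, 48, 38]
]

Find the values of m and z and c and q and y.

m = 26, z = 21, c = -22, q = 19, y = 8

Column 1 has 4 + 11 + 24 + 0 + 25 = 64; the blank must be 72 − 64 = 8.
Row 5 has 8 + 24 + 15 + 2 + 4 = 53; the blank must be 72 − 53 = 19.
Row 2 has 11 + 13 + 9 − 2 + 15 = 46; the blank must be 72 − 46 = 26.
Column 4 has 27 + 26 + 11 + 2 − 15 = 51; the blank must be 72 − 51 = 21.
Row 4 has 0 + 28 + 20 + 21 + 25 = 94; the blank must be 72 − 94 = -22.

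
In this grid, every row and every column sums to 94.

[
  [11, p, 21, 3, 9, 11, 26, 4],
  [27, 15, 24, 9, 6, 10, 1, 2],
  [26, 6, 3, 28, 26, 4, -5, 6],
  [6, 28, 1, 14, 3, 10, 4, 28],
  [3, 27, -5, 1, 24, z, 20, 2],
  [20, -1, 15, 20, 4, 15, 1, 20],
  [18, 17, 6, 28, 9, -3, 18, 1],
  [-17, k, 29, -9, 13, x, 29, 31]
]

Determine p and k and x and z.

p = 9, k = -7, x = 25, z = 22

Row 1: 11 + 21 + 3 + 9 + 11 + 26 + 4 = 85, so its missing entry is 94 − 85 = 9.
Column 2: 9 + 15 + 6 + 28 + 27 − 1 + 17 = 101, so its missing entry is 94 − 101 = -7.
Row 8: -17 − 7 + 29 − 9 + 13 + 29 + 31 = 69, so its missing entry is 94 − 69 = 25.
Row 5: 3 + 27 − 5 + 1 + 24 + 20 + 2 = 72, so its missing entry is 94 − 72 = 22.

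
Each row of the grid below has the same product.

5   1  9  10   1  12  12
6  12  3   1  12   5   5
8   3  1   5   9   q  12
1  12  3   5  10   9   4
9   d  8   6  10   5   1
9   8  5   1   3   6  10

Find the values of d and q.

d = 3, q = 5

Rows 1 and 4 each multiply to 64800, so every row has product 64800.
Row 5: 9×8×6×10×5×1 = 21600, so the missing entry is 64800 ÷ 21600 = 3.
Row 3: 8×3×1×5×9×12 = 12960, so the missing entry is 64800 ÷ 12960 = 5.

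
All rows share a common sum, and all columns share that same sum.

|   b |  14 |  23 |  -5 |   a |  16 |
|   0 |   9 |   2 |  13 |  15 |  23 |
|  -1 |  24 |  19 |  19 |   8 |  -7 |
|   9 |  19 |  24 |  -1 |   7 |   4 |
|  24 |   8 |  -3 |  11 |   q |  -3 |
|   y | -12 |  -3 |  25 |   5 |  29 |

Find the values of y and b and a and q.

Rows 2 and 3 both sum to 62, so that's the common total.
The known cells in row 5 total 37, leaving 62 − 37 = 25 for the blank.
The known cells in row 6 total 44, leaving 62 − 44 = 18 for the blank.
The known cells in column 5 total 60, leaving 62 − 60 = 2 for the blank.
The known cells in row 1 total 50, leaving 62 − 50 = 12 for the blank.

y = 18, b = 12, a = 2, q = 25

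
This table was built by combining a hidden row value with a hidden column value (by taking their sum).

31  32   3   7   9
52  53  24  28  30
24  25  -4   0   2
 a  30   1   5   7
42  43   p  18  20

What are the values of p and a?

p = 14, a = 29

The difference between any two rows is the same in every column — this is an addition table with the headers hidden.
Row 5 minus row 1 is 43 − 32 = 11, so its entry in column 3 is 3 + 11 = 14.
Row 4 minus row 1 is 30 − 32 = -2, so its entry in column 1 is 31 + (-2) = 29.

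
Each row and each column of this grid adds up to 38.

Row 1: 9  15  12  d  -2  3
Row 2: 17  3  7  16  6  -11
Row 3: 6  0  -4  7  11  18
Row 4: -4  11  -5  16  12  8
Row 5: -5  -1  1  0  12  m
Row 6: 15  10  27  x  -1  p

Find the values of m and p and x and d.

m = 31, p = -11, x = -2, d = 1

Row 5 has -5 − 1 + 1 + 0 + 12 = 7; the blank must be 38 − 7 = 31.
Column 6 has 3 − 11 + 18 + 8 + 31 = 49; the blank must be 38 − 49 = -11.
Row 6 has 15 + 10 + 27 − 1 − 11 = 40; the blank must be 38 − 40 = -2.
Row 1 has 9 + 15 + 12 − 2 + 3 = 37; the blank must be 38 − 37 = 1.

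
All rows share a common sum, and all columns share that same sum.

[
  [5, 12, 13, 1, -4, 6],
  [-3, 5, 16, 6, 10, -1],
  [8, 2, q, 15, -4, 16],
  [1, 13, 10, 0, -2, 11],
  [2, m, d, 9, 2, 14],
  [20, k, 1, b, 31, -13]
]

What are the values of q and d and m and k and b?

Rows 1 and 2 both sum to 33, so that's the common total.
Row 3: 8 + 2 + 15 − 4 + 16 = 37, so its missing entry is 33 − 37 = -4.
Column 3: 13 + 16 − 4 + 10 + 1 = 36, so its missing entry is 33 − 36 = -3.
Column 4: 1 + 6 + 15 + 0 + 9 = 31, so its missing entry is 33 − 31 = 2.
Row 6: 20 + 1 + 2 + 31 − 13 = 41, so its missing entry is 33 − 41 = -8.
Row 5: 2 − 3 + 9 + 2 + 14 = 24, so its missing entry is 33 − 24 = 9.

q = -4, d = -3, m = 9, k = -8, b = 2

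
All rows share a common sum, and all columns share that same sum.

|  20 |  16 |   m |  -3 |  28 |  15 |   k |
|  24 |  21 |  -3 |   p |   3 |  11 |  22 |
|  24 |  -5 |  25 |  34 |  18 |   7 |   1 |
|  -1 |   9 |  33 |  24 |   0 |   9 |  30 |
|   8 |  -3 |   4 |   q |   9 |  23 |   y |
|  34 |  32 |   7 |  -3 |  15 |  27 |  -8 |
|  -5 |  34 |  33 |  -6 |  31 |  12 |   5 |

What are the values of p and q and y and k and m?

p = 26, q = 32, y = 31, k = 23, m = 5

Rows 3 and 4 both sum to 104, so that's the common total.
The known cells in column 3 total 99, leaving 104 − 99 = 5 for the blank.
The known cells in row 1 total 81, leaving 104 − 81 = 23 for the blank.
The known cells in column 7 total 73, leaving 104 − 73 = 31 for the blank.
The known cells in row 5 total 72, leaving 104 − 72 = 32 for the blank.
The known cells in row 2 total 78, leaving 104 − 78 = 26 for the blank.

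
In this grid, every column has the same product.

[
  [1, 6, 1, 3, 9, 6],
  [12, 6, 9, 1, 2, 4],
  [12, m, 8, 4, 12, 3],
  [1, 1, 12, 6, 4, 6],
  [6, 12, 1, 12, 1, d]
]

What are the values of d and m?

d = 2, m = 2

Columns 1 and 3 each multiply to 864, so every column has product 864.
Column 6: 6×4×3×6 = 432, so the missing entry is 864 ÷ 432 = 2.
Column 2: 6×6×1×12 = 432, so the missing entry is 864 ÷ 432 = 2.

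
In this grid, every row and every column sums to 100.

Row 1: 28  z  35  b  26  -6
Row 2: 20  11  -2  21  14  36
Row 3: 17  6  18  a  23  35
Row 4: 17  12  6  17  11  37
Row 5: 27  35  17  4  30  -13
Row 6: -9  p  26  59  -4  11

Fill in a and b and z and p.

a = 1, b = -2, z = 19, p = 17

Row 3: 17 + 6 + 18 + 23 + 35 = 99, so its missing entry is 100 − 99 = 1.
Column 4: 21 + 1 + 17 + 4 + 59 = 102, so its missing entry is 100 − 102 = -2.
Row 6: -9 + 26 + 59 − 4 + 11 = 83, so its missing entry is 100 − 83 = 17.
Row 1: 28 + 35 − 2 + 26 − 6 = 81, so its missing entry is 100 − 81 = 19.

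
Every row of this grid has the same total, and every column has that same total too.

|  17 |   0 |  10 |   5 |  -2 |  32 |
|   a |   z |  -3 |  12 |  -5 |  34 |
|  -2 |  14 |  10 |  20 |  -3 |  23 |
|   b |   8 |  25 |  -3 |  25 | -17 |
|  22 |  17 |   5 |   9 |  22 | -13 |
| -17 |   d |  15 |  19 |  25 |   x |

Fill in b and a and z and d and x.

b = 24, a = 18, z = 6, d = 17, x = 3

Rows 1 and 3 both sum to 62, so that's the common total.
Column 6: 32 + 34 + 23 − 17 − 13 = 59, so its missing entry is 62 − 59 = 3.
Row 6: -17 + 15 + 19 + 25 + 3 = 45, so its missing entry is 62 − 45 = 17.
Column 2: 0 + 14 + 8 + 17 + 17 = 56, so its missing entry is 62 − 56 = 6.
Row 4: 8 + 25 − 3 + 25 − 17 = 38, so its missing entry is 62 − 38 = 24.
Row 2: 6 − 3 + 12 − 5 + 34 = 44, so its missing entry is 62 − 44 = 18.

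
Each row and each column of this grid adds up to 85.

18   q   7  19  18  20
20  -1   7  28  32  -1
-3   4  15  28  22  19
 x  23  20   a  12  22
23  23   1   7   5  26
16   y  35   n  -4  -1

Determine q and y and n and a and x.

q = 3, y = 33, n = 6, a = -3, x = 11

Row 1: 18 + 7 + 19 + 18 + 20 = 82, so its missing entry is 85 − 82 = 3.
Column 2: 3 − 1 + 4 + 23 + 23 = 52, so its missing entry is 85 − 52 = 33.
Column 1: 18 + 20 − 3 + 23 + 16 = 74, so its missing entry is 85 − 74 = 11.
Row 4: 11 + 23 + 20 + 12 + 22 = 88, so its missing entry is 85 − 88 = -3.
Row 6: 16 + 33 + 35 − 4 − 1 = 79, so its missing entry is 85 − 79 = 6.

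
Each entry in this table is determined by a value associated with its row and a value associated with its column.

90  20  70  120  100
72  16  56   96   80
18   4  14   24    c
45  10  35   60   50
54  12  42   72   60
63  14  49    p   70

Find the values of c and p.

c = 20, p = 84

Each row is a constant multiple of every other row — this is a multiplication table with the headers hidden.
Row 3 is 4/20 = 1/5 times row 1, so its entry in column 5 is 100 × 1/5 = 20.
Row 6 is 14/20 = 7/10 times row 1, so its entry in column 4 is 120 × 7/10 = 84.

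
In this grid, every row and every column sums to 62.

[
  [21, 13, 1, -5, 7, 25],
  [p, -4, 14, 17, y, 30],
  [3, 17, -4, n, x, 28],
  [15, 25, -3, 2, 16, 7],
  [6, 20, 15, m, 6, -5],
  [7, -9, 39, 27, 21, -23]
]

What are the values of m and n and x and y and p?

Row 5: 6 + 20 + 15 + 6 − 5 = 42, so its missing entry is 62 − 42 = 20.
Column 4: -5 + 17 + 2 + 20 + 27 = 61, so its missing entry is 62 − 61 = 1.
Row 3: 3 + 17 − 4 + 1 + 28 = 45, so its missing entry is 62 − 45 = 17.
Column 5: 7 + 17 + 16 + 6 + 21 = 67, so its missing entry is 62 − 67 = -5.
Row 2: -4 + 14 + 17 − 5 + 30 = 52, so its missing entry is 62 − 52 = 10.

m = 20, n = 1, x = 17, y = -5, p = 10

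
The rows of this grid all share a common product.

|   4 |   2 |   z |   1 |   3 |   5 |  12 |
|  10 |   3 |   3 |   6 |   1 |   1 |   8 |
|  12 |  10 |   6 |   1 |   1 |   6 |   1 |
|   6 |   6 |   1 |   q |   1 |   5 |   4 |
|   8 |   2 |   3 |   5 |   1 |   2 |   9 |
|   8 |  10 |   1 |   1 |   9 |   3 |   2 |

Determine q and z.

q = 6, z = 3

Rows 2 and 3 each multiply to 4320, so every row has product 4320.
Row 4: 6×6×1×1×5×4 = 720, so the missing entry is 4320 ÷ 720 = 6.
Row 1: 4×2×1×3×5×12 = 1440, so the missing entry is 4320 ÷ 1440 = 3.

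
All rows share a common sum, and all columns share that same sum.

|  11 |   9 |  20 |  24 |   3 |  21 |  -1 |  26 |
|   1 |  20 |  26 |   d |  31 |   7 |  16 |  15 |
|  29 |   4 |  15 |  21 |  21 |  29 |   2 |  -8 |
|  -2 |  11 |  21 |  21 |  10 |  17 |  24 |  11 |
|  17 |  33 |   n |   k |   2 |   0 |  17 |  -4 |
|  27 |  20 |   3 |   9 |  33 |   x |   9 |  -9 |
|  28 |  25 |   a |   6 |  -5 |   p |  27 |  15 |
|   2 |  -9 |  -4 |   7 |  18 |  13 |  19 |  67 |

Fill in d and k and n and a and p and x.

Rows 1 and 3 both sum to 113, so that's the common total.
The known cells in row 6 total 92, leaving 113 − 92 = 21 for the blank.
The known cells in column 6 total 108, leaving 113 − 108 = 5 for the blank.
The known cells in row 7 total 101, leaving 113 − 101 = 12 for the blank.
The known cells in column 3 total 93, leaving 113 − 93 = 20 for the blank.
The known cells in row 5 total 85, leaving 113 − 85 = 28 for the blank.
The known cells in row 2 total 116, leaving 113 − 116 = -3 for the blank.

d = -3, k = 28, n = 20, a = 12, p = 5, x = 21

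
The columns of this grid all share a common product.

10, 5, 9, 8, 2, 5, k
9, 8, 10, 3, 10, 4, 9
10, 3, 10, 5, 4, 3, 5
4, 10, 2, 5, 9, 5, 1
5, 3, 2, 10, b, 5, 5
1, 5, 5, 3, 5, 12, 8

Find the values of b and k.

Columns 3 and 6 each multiply to 18000, so every column has product 18000.
Column 5: 2×10×4×9×5 = 3600, so the missing entry is 18000 ÷ 3600 = 5.
Column 7: 9×5×1×5×8 = 1800, so the missing entry is 18000 ÷ 1800 = 10.

b = 5, k = 10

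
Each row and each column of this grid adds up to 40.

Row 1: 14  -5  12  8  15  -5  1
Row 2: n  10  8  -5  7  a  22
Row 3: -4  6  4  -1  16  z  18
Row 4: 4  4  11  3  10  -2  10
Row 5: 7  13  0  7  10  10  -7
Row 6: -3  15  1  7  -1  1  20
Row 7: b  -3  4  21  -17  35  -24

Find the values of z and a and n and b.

The known cells in row 3 total 39, leaving 40 − 39 = 1 for the blank.
The known cells in row 7 total 16, leaving 40 − 16 = 24 for the blank.
The known cells in column 1 total 42, leaving 40 − 42 = -2 for the blank.
The known cells in row 2 total 40, leaving 40 − 40 = 0 for the blank.

z = 1, a = 0, n = -2, b = 24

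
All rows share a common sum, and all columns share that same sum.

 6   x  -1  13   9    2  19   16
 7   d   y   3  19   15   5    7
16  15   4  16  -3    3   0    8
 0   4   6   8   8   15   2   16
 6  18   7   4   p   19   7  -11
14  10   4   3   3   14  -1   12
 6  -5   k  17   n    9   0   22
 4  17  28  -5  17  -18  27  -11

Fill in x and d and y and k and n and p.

x = -5, d = 5, y = -2, k = 13, n = -3, p = 9

Rows 3 and 4 both sum to 59, so that's the common total.
Row 1: 6 − 1 + 13 + 9 + 2 + 19 + 16 = 64, so its missing entry is 59 − 64 = -5.
Row 5: 6 + 18 + 7 + 4 + 19 + 7 − 11 = 50, so its missing entry is 59 − 50 = 9.
Column 2: -5 + 15 + 4 + 18 + 10 − 5 + 17 = 54, so its missing entry is 59 − 54 = 5.
Row 2: 7 + 5 + 3 + 19 + 15 + 5 + 7 = 61, so its missing entry is 59 − 61 = -2.
Column 3: -1 − 2 + 4 + 6 + 7 + 4 + 28 = 46, so its missing entry is 59 − 46 = 13.
Row 7: 6 − 5 + 13 + 17 + 9 + 0 + 22 = 62, so its missing entry is 59 − 62 = -3.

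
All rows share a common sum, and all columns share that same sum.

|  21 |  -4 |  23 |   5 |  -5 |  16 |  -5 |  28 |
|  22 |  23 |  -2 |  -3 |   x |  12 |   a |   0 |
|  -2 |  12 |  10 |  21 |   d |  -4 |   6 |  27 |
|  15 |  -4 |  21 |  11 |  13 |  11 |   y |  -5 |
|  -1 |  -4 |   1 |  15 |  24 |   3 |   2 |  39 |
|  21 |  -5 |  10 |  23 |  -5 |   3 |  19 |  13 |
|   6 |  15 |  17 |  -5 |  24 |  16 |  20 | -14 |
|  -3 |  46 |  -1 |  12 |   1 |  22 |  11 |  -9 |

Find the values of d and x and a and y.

d = 9, x = 18, a = 9, y = 17

Rows 1 and 5 both sum to 79, so that's the common total.
Row 3: -2 + 12 + 10 + 21 − 4 + 6 + 27 = 70, so its missing entry is 79 − 70 = 9.
Column 5: -5 + 9 + 13 + 24 − 5 + 24 + 1 = 61, so its missing entry is 79 − 61 = 18.
Row 2: 22 + 23 − 2 − 3 + 18 + 12 + 0 = 70, so its missing entry is 79 − 70 = 9.
Row 4: 15 − 4 + 21 + 11 + 13 + 11 − 5 = 62, so its missing entry is 79 − 62 = 17.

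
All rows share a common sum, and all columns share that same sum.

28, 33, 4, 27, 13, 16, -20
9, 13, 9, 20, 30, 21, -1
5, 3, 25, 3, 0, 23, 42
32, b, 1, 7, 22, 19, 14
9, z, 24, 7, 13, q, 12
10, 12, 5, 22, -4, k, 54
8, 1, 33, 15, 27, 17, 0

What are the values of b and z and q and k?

b = 6, z = 33, q = 3, k = 2

Rows 1 and 2 both sum to 101, so that's the common total.
The known cells in row 4 total 95, leaving 101 − 95 = 6 for the blank.
The known cells in row 6 total 99, leaving 101 − 99 = 2 for the blank.
The known cells in column 6 total 98, leaving 101 − 98 = 3 for the blank.
The known cells in row 5 total 68, leaving 101 − 68 = 33 for the blank.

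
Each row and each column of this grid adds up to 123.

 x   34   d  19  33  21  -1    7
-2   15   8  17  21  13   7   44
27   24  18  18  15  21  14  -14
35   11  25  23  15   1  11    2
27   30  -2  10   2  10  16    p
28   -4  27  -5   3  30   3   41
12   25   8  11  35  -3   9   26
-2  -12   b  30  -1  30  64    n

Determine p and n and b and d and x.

Column 1: -2 + 27 + 35 + 27 + 28 + 12 − 2 = 125, so its missing entry is 123 − 125 = -2.
Row 1: -2 + 34 + 19 + 33 + 21 − 1 + 7 = 111, so its missing entry is 123 − 111 = 12.
Column 3: 12 + 8 + 18 + 25 − 2 + 27 + 8 = 96, so its missing entry is 123 − 96 = 27.
Row 8: -2 − 12 + 27 + 30 − 1 + 30 + 64 = 136, so its missing entry is 123 − 136 = -13.
Row 5: 27 + 30 − 2 + 10 + 2 + 10 + 16 = 93, so its missing entry is 123 − 93 = 30.

p = 30, n = -13, b = 27, d = 12, x = -2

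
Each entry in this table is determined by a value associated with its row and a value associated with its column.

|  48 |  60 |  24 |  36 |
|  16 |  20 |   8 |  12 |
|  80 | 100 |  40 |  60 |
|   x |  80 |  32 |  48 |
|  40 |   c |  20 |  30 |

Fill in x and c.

Each row is a constant multiple of every other row — this is a multiplication table with the headers hidden.
Row 4 is 32/24 = 4/3 times row 1, so its entry in column 1 is 48 × 4/3 = 64.
Row 5 is 20/24 = 5/6 times row 1, so its entry in column 2 is 60 × 5/6 = 50.

x = 64, c = 50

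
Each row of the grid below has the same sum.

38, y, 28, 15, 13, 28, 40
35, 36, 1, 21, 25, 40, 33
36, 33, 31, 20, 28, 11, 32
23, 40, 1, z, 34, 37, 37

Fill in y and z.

y = 29, z = 19

Row 2 sums to 191 and so does row 3; that's the common total.
In row 1 the known cells total 162, leaving 191 − 162 = 29.
In row 4 the known cells total 172, leaving 191 − 172 = 19.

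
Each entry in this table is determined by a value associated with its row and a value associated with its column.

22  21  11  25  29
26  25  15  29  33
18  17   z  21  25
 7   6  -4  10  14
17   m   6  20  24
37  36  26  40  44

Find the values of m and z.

The difference between any two rows is the same in every column — this is an addition table with the headers hidden.
Row 5 minus row 1 is 24 − 29 = -5, so its entry in column 2 is 21 + (-5) = 16.
Row 3 minus row 1 is 25 − 29 = -4, so its entry in column 3 is 11 + (-4) = 7.

m = 16, z = 7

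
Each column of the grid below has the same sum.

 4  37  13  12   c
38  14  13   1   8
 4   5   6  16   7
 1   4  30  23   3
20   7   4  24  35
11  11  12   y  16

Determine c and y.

The complete columns each total 78.
Column 5 is missing 78 − 69 = 9 (since 8 + 7 + 3 + 35 + 16 = 69).
Column 4 is missing 78 − 76 = 2 (since 12 + 1 + 16 + 23 + 24 = 76).

c = 9, y = 2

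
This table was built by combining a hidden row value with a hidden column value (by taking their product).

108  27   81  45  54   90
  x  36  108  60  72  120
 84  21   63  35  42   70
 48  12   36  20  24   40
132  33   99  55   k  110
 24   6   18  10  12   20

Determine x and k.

Each row is a constant multiple of every other row — this is a multiplication table with the headers hidden.
Row 2 is 36/27 = 4/3 times row 1, so its entry in column 1 is 108 × 4/3 = 144.
Row 5 is 33/27 = 11/9 times row 1, so its entry in column 5 is 54 × 11/9 = 66.

x = 144, k = 66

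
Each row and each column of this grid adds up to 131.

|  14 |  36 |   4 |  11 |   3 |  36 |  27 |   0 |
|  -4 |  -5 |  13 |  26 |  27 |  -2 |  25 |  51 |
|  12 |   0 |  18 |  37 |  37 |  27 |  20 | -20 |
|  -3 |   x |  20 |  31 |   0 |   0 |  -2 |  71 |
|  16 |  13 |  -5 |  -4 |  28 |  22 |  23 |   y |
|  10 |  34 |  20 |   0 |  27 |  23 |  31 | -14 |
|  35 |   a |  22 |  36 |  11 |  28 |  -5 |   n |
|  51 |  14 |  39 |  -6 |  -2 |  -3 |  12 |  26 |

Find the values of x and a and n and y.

Row 4: -3 + 20 + 31 + 0 + 0 − 2 + 71 = 117, so its missing entry is 131 − 117 = 14.
Column 2: 36 − 5 + 0 + 14 + 13 + 34 + 14 = 106, so its missing entry is 131 − 106 = 25.
Row 7: 35 + 25 + 22 + 36 + 11 + 28 − 5 = 152, so its missing entry is 131 − 152 = -21.
Row 5: 16 + 13 − 5 − 4 + 28 + 22 + 23 = 93, so its missing entry is 131 − 93 = 38.

x = 14, a = 25, n = -21, y = 38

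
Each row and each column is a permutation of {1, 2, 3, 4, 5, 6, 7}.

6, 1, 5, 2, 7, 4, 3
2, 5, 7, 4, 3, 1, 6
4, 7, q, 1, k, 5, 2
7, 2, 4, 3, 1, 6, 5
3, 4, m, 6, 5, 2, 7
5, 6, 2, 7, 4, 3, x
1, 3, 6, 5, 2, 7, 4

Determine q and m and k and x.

q = 3, m = 1, k = 6, x = 1

For row 3, column 5: column 5 already has {1, 2, 3, 4, 5, 7}; that leaves 6.
Cell (6,7): row 6 already has {2, 3, 4, 5, 6, 7} → 1.
At (row 5, col 3): row 5 already has {2, 3, 4, 5, 6, 7}, so the value is 1.
At (row 3, col 3): row 3 already has {1, 2, 4, 5, 6, 7}, so the value is 3.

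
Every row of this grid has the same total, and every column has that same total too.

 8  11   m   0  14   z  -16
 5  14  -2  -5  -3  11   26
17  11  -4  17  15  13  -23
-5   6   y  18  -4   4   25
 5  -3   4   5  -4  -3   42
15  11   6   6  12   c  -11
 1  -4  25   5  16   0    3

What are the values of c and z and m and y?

c = 7, z = 14, m = 15, y = 2

Rows 2 and 3 both sum to 46, so that's the common total.
Row 6: 15 + 11 + 6 + 6 + 12 − 11 = 39, so its missing entry is 46 − 39 = 7.
Row 4: -5 + 6 + 18 − 4 + 4 + 25 = 44, so its missing entry is 46 − 44 = 2.
Column 3: -2 − 4 + 2 + 4 + 6 + 25 = 31, so its missing entry is 46 − 31 = 15.
Row 1: 8 + 11 + 15 + 0 + 14 − 16 = 32, so its missing entry is 46 − 32 = 14.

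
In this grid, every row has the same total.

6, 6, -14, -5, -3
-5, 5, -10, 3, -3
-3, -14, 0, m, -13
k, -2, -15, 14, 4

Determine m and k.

Rows 1 and 2 both add up to -10, so every row sums to -10.
Row 3: -3 − 14 + 0 − 13 = -30, so the missing entry is -10 − (-30) = 20.
Row 4: -2 − 15 + 14 + 4 = 1, so the missing entry is -10 − 1 = -11.

m = 20, k = -11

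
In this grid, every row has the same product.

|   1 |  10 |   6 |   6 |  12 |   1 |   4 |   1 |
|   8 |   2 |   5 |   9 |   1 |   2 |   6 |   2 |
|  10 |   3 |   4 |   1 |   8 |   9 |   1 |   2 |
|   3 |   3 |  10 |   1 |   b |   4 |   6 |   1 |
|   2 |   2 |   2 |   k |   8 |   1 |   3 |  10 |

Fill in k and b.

k = 9, b = 8

Rows 1 and 3 each multiply to 17280, so every row has product 17280.
Row 5: 2×2×2×8×1×3×10 = 1920, so the missing entry is 17280 ÷ 1920 = 9.
Row 4: 3×3×10×1×4×6×1 = 2160, so the missing entry is 17280 ÷ 2160 = 8.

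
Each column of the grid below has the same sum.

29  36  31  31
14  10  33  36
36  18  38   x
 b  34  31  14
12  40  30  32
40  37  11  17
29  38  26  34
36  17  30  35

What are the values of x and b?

Columns 2 and 3 both add up to 230, so every column sums to 230.
Column 4: 31 + 36 + 14 + 32 + 17 + 34 + 35 = 199, so the missing entry is 230 − 199 = 31.
Column 1: 29 + 14 + 36 + 12 + 40 + 29 + 36 = 196, so the missing entry is 230 − 196 = 34.

x = 31, b = 34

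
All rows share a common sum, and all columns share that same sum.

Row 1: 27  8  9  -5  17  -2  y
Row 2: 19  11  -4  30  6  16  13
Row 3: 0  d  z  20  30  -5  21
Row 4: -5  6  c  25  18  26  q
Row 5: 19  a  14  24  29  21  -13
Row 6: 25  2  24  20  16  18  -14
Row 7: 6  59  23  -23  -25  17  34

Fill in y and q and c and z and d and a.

y = 37, q = 13, c = 8, z = 17, d = 8, a = -3

Rows 2 and 6 both sum to 91, so that's the common total.
The known cells in row 1 total 54, leaving 91 − 54 = 37 for the blank.
The known cells in column 7 total 78, leaving 91 − 78 = 13 for the blank.
The known cells in row 4 total 83, leaving 91 − 83 = 8 for the blank.
The known cells in column 3 total 74, leaving 91 − 74 = 17 for the blank.
The known cells in row 3 total 83, leaving 91 − 83 = 8 for the blank.
The known cells in row 5 total 94, leaving 91 − 94 = -3 for the blank.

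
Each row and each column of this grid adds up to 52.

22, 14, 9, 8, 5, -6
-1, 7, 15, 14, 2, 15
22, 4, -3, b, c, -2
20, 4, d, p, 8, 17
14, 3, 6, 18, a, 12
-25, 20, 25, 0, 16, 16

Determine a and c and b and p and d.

a = -1, c = 22, b = 9, p = 3, d = 0

Row 5 has 14 + 3 + 6 + 18 + 12 = 53; the blank must be 52 − 53 = -1.
Column 5 has 5 + 2 + 8 − 1 + 16 = 30; the blank must be 52 − 30 = 22.
Row 3 has 22 + 4 − 3 + 22 − 2 = 43; the blank must be 52 − 43 = 9.
Column 4 has 8 + 14 + 9 + 18 + 0 = 49; the blank must be 52 − 49 = 3.
Row 4 has 20 + 4 + 3 + 8 + 17 = 52; the blank must be 52 − 52 = 0.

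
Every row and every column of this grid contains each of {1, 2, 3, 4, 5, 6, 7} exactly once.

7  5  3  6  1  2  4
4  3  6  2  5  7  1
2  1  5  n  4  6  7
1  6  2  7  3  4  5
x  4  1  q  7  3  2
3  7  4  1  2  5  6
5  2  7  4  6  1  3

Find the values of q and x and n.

Cell (3,4): row 3 already has {1, 2, 4, 5, 6, 7} → 3.
At (row 5, col 1): column 1 already has {1, 2, 3, 4, 5, 7}, so the value is 6.
At (row 5, col 4): row 5 already has {1, 2, 3, 4, 6, 7}, so the value is 5.

q = 5, x = 6, n = 3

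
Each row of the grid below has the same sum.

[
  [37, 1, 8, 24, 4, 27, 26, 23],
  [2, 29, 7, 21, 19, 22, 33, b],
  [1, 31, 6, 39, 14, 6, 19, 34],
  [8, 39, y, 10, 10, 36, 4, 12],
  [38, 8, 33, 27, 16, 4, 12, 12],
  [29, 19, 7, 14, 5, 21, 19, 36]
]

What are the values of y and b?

Rows 1 and 5 both add up to 150, so every row sums to 150.
Row 4: 8 + 39 + 10 + 10 + 36 + 4 + 12 = 119, so the missing entry is 150 − 119 = 31.
Row 2: 2 + 29 + 7 + 21 + 19 + 22 + 33 = 133, so the missing entry is 150 − 133 = 17.

y = 31, b = 17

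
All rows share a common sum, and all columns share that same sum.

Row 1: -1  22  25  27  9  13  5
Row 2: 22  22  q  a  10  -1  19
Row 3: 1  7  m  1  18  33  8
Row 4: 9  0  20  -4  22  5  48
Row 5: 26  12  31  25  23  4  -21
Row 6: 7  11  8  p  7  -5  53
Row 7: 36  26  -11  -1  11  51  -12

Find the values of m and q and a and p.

m = 32, q = -5, a = 33, p = 19

Rows 1 and 4 both sum to 100, so that's the common total.
Row 6 has 7 + 11 + 8 + 7 − 5 + 53 = 81; the blank must be 100 − 81 = 19.
Column 4 has 27 + 1 − 4 + 25 + 19 − 1 = 67; the blank must be 100 − 67 = 33.
Row 2 has 22 + 22 + 33 + 10 − 1 + 19 = 105; the blank must be 100 − 105 = -5.
Row 3 has 1 + 7 + 1 + 18 + 33 + 8 = 68; the blank must be 100 − 68 = 32.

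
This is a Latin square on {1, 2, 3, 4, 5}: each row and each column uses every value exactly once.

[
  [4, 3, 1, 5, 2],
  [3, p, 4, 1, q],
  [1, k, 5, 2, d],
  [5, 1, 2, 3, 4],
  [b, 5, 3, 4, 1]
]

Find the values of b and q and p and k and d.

Cell (5,1): row 5 already has {1, 3, 4, 5} → 2.
Cell (3,5): row 3 is missing {3, 4} and column 5 is missing {3, 5} → 3.
For row 3, column 2: row 3 already has {1, 2, 3, 5}; that leaves 4.
At (row 2, col 2): column 2 already has {1, 3, 4, 5}, so the value is 2.
At (row 2, col 5): row 2 already has {1, 2, 3, 4}, so the value is 5.

b = 2, q = 5, p = 2, k = 4, d = 3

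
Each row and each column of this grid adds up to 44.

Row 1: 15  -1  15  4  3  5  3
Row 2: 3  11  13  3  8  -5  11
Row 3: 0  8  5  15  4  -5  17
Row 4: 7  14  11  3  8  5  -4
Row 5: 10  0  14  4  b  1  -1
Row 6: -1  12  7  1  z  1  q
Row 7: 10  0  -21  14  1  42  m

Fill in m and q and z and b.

m = -2, q = 20, z = 4, b = 16

The known cells in row 7 total 46, leaving 44 − 46 = -2 for the blank.
The known cells in column 7 total 24, leaving 44 − 24 = 20 for the blank.
The known cells in row 6 total 40, leaving 44 − 40 = 4 for the blank.
The known cells in row 5 total 28, leaving 44 − 28 = 16 for the blank.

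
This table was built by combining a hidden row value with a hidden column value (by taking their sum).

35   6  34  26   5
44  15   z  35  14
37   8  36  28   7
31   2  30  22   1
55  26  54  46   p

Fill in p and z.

p = 25, z = 43

The difference between any two rows is the same in every column — this is an addition table with the headers hidden.
Row 5 minus row 1 is 46 − 26 = 20, so its entry in column 5 is 5 + 20 = 25.
Row 2 minus row 1 is 35 − 26 = 9, so its entry in column 3 is 34 + 9 = 43.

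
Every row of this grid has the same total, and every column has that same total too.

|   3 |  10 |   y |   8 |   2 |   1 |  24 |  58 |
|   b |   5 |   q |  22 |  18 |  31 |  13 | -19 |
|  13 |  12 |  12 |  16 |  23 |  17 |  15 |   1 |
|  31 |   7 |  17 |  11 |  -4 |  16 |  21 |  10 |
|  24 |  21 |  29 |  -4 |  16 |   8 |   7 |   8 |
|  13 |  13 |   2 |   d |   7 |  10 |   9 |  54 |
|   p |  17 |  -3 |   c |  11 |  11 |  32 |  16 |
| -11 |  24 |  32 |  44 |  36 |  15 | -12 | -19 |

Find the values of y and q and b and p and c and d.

Rows 3 and 4 both sum to 109, so that's the common total.
Row 6 has 13 + 13 + 2 + 7 + 10 + 9 + 54 = 108; the blank must be 109 − 108 = 1.
Row 1 has 3 + 10 + 8 + 2 + 1 + 24 + 58 = 106; the blank must be 109 − 106 = 3.
Column 3 has 3 + 12 + 17 + 29 + 2 − 3 + 32 = 92; the blank must be 109 − 92 = 17.
Row 2 has 5 + 17 + 22 + 18 + 31 + 13 − 19 = 87; the blank must be 109 − 87 = 22.
Column 1 has 3 + 22 + 13 + 31 + 24 + 13 − 11 = 95; the blank must be 109 − 95 = 14.
Row 7 has 14 + 17 − 3 + 11 + 11 + 32 + 16 = 98; the blank must be 109 − 98 = 11.

y = 3, q = 17, b = 22, p = 14, c = 11, d = 1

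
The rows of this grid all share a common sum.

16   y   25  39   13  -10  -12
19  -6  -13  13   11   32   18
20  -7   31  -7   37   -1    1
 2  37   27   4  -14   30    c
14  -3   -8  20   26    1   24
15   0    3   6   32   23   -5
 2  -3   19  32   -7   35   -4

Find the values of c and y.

Rows 2 and 7 both add up to 74, so every row sums to 74.
Row 4: 2 + 37 + 27 + 4 − 14 + 30 = 86, so the missing entry is 74 − 86 = -12.
Row 1: 16 + 25 + 39 + 13 − 10 − 12 = 71, so the missing entry is 74 − 71 = 3.

c = -12, y = 3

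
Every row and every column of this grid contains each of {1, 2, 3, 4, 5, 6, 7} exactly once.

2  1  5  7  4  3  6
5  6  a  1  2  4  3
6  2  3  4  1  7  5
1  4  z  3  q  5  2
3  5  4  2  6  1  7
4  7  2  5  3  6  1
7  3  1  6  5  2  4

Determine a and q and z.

a = 7, q = 7, z = 6

At (row 2, col 3): row 2 already has {1, 2, 3, 4, 5, 6}, so the value is 7.
Cell (4,3): column 3 already has {1, 2, 3, 4, 5, 7} → 6.
At (row 4, col 5): row 4 already has {1, 2, 3, 4, 5, 6}, so the value is 7.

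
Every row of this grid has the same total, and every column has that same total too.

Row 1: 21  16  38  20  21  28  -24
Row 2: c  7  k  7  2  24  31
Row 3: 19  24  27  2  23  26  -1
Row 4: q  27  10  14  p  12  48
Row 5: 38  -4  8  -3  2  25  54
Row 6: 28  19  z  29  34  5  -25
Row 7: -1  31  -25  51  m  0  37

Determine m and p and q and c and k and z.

m = 27, p = 11, q = -2, c = 17, k = 32, z = 30

Rows 1 and 3 both sum to 120, so that's the common total.
The known cells in row 7 total 93, leaving 120 − 93 = 27 for the blank.
The known cells in column 5 total 109, leaving 120 − 109 = 11 for the blank.
The known cells in row 4 total 122, leaving 120 − 122 = -2 for the blank.
The known cells in column 1 total 103, leaving 120 − 103 = 17 for the blank.
The known cells in row 2 total 88, leaving 120 − 88 = 32 for the blank.
The known cells in row 6 total 90, leaving 120 − 90 = 30 for the blank.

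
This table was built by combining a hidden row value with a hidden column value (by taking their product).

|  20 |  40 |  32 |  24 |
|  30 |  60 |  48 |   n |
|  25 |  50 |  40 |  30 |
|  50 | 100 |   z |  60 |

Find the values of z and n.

Each row is a constant multiple of every other row — this is a multiplication table with the headers hidden.
Row 4 is 50/20 = 5/2 times row 1, so its entry in column 3 is 32 × 5/2 = 80.
Row 2 is 30/20 = 3/2 times row 1, so its entry in column 4 is 24 × 3/2 = 36.

z = 80, n = 36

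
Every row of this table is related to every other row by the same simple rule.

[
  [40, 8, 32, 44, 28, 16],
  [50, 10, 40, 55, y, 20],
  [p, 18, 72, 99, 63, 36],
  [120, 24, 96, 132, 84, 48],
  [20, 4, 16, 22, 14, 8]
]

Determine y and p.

y = 35, p = 90

Each row is a constant multiple of every other row — this is a multiplication table with the headers hidden.
Row 2 is 10/8 = 5/4 times row 1, so its entry in column 5 is 28 × 5/4 = 35.
Row 3 is 18/8 = 9/4 times row 1, so its entry in column 1 is 40 × 9/4 = 90.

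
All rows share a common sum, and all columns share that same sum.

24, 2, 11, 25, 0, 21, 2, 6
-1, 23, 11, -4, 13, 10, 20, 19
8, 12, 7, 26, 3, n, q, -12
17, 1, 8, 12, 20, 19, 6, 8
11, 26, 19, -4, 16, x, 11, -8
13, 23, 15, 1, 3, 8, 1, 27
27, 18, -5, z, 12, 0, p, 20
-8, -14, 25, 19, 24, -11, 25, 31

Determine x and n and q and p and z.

x = 20, n = 24, q = 23, p = 3, z = 16

Rows 1 and 2 both sum to 91, so that's the common total.
Row 5 has 11 + 26 + 19 − 4 + 16 + 11 − 8 = 71; the blank must be 91 − 71 = 20.
Column 4 has 25 − 4 + 26 + 12 − 4 + 1 + 19 = 75; the blank must be 91 − 75 = 16.
Row 7 has 27 + 18 − 5 + 16 + 12 + 0 + 20 = 88; the blank must be 91 − 88 = 3.
Column 7 has 2 + 20 + 6 + 11 + 1 + 3 + 25 = 68; the blank must be 91 − 68 = 23.
Row 3 has 8 + 12 + 7 + 26 + 3 + 23 − 12 = 67; the blank must be 91 − 67 = 24.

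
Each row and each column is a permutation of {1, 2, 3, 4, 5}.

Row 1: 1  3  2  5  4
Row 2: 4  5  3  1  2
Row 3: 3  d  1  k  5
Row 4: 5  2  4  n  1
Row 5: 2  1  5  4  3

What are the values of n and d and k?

n = 3, d = 4, k = 2

Cell (4,4): row 4 already has {1, 2, 4, 5} → 3.
Cell (3,4): column 4 already has {1, 3, 4, 5} → 2.
Cell (3,2): row 3 already has {1, 2, 3, 5} → 4.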